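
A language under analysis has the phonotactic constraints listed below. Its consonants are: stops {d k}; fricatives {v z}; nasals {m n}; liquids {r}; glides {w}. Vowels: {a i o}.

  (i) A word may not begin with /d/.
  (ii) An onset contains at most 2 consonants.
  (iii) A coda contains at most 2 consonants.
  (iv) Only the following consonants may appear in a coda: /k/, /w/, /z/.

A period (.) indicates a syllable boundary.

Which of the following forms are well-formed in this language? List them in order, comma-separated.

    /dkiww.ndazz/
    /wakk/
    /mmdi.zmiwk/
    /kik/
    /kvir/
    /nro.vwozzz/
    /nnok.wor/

/dkiww.ndazz/ — violates constraint (i): word begins with /d/ → ill-formed
/wakk/ — σ1 onset /w/, coda /kk/ (2C) ok → well-formed
/mmdi.zmiwk/ — violates constraint (ii): syllable 1 onset /mmd/ has 3 consonants (> 2) → ill-formed
/kik/ — σ1 onset /k/, coda /k/ ok → well-formed
/kvir/ — violates constraint (iv): syllable 1 coda contains /r/, which is not a licensed coda consonant → ill-formed
/nro.vwozzz/ — violates constraint (iii): syllable 2 coda /zzz/ has 3 consonants (> 2) → ill-formed
/nnok.wor/ — violates constraint (iv): syllable 2 coda contains /r/, which is not a licensed coda consonant → ill-formed

/wakk/, /kik/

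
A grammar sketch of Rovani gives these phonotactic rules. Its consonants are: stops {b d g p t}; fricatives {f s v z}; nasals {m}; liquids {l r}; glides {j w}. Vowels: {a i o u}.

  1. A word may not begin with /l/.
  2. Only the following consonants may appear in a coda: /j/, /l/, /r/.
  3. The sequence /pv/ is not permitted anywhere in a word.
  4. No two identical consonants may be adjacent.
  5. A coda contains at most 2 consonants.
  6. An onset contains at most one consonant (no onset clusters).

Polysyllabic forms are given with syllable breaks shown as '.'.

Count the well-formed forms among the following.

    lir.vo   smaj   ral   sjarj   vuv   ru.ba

2

lir.vo — violates constraint 1: word begins with /l/ → ill-formed
smaj — violates constraint 6: syllable 1 onset /sm/ has 2 consonants (> 1) → ill-formed
ral — σ1 onset /r/, coda /l/ ok → well-formed
sjarj — violates constraint 6: syllable 1 onset /sj/ has 2 consonants (> 1) → ill-formed
vuv — violates constraint 2: syllable 1 coda contains /v/, which is not a licensed coda consonant → ill-formed
ru.ba — σ1 onset /r/, coda /∅/ ok; σ2 onset /b/, coda /∅/ ok → well-formed
Well-formed: ral, ru.ba → 2.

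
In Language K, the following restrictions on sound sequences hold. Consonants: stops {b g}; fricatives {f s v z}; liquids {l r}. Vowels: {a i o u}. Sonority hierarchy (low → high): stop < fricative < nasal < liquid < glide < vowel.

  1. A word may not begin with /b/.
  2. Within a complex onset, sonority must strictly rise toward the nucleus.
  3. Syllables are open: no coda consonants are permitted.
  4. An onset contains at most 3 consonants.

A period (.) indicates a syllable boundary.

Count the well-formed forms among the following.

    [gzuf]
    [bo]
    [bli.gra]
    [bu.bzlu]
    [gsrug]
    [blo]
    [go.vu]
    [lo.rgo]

[gzuf] — violates constraint 3: syllable 1 coda /f/ has 1 consonant (> 0) → ill-formed
[bo] — violates constraint 1: word begins with /b/ → ill-formed
[bli.gra] — violates constraint 1: word begins with /b/ → ill-formed
[bu.bzlu] — violates constraint 1: word begins with /b/ → ill-formed
[gsrug] — violates constraint 3: syllable 1 coda /g/ has 1 consonant (> 0) → ill-formed
[blo] — violates constraint 1: word begins with /b/ → ill-formed
[go.vu] — σ1 onset /g/, coda /∅/ ok; σ2 onset /v/, coda /∅/ ok → well-formed
[lo.rgo] — violates constraint 2: syllable 2 onset /rg/: /r/ (liquid, 4) → /g/ (stop, 1) does not rise → ill-formed
Well-formed: [go.vu] → 1.

1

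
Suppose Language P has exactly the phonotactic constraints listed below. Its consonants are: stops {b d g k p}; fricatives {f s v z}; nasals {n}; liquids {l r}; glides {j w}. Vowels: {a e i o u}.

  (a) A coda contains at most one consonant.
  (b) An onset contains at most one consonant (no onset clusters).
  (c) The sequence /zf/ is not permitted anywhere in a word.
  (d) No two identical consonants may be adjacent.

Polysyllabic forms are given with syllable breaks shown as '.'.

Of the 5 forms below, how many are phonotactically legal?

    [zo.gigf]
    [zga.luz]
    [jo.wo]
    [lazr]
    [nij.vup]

2

[zo.gigf] — violates constraint (a): syllable 2 coda /gf/ has 2 consonants (> 1) → phonotactically illegal
[zga.luz] — violates constraint (b): syllable 1 onset /zg/ has 2 consonants (> 1) → phonotactically illegal
[jo.wo] — σ1 onset /j/, coda /∅/ ok; σ2 onset /w/, coda /∅/ ok → phonotactically legal
[lazr] — violates constraint (a): syllable 1 coda /zr/ has 2 consonants (> 1) → phonotactically illegal
[nij.vup] — σ1 onset /n/, coda /j/ ok; σ2 onset /v/, coda /p/ ok → phonotactically legal
Phonotactically legal: [jo.wo], [nij.vup] → 2.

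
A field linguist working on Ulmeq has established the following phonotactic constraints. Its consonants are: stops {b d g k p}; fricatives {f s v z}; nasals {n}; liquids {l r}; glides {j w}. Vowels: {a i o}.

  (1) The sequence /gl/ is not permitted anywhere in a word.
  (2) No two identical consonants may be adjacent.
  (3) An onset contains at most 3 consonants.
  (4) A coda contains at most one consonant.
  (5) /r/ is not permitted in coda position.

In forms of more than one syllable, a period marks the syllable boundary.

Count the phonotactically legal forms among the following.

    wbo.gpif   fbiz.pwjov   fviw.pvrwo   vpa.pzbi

wbo.gpif — σ1 onset /wb/ (2C), coda /∅/ ok; σ2 onset /gp/ (2C), coda /f/ ok → phonotactically legal
fbiz.pwjov — σ1 onset /fb/ (2C), coda /z/ ok; σ2 onset /pwj/ (3C), coda /v/ ok → phonotactically legal
fviw.pvrwo — violates constraint 3: syllable 2 onset /pvrw/ has 4 consonants (> 3) → phonotactically illegal
vpa.pzbi — σ1 onset /vp/ (2C), coda /∅/ ok; σ2 onset /pzb/ (3C), coda /∅/ ok → phonotactically legal
Phonotactically legal: wbo.gpif, fbiz.pwjov, vpa.pzbi → 3.

3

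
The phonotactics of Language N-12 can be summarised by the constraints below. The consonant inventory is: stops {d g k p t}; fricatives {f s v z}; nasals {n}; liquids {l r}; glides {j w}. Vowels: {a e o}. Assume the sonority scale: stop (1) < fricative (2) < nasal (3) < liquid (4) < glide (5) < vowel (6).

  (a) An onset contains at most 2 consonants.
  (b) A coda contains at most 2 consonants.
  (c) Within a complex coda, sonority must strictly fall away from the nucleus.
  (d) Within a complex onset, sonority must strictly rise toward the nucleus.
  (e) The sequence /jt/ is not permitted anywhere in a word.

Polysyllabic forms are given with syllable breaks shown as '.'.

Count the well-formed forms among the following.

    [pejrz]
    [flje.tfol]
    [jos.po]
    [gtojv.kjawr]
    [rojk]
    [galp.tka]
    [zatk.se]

2

[pejrz] — violates constraint (b): syllable 1 coda /jrz/ has 3 consonants (> 2) → ill-formed
[flje.tfol] — violates constraint (a): syllable 1 onset /flj/ has 3 consonants (> 2) → ill-formed
[jos.po] — σ1 onset /j/, coda /s/ ok; σ2 onset /p/, coda /∅/ ok → well-formed
[gtojv.kjawr] — violates constraint (d): syllable 1 onset /gt/: /g/ (stop, 1) → /t/ (stop, 1) does not rise → ill-formed
[rojk] — σ1 onset /r/, coda /jk/ (5→1 falls) ok → well-formed
[galp.tka] — violates constraint (d): syllable 2 onset /tk/: /t/ (stop, 1) → /k/ (stop, 1) does not rise → ill-formed
[zatk.se] — violates constraint (c): syllable 1 coda /tk/: /t/ (stop, 1) → /k/ (stop, 1) does not fall → ill-formed
Well-formed: [jos.po], [rojk] → 2.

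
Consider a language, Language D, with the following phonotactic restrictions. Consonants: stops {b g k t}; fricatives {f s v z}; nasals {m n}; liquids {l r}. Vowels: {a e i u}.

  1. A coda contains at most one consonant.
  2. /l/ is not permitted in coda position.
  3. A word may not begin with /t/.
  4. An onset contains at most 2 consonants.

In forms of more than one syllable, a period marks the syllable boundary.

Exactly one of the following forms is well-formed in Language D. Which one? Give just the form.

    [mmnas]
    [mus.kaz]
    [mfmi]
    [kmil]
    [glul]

[mmnas] — violates constraint 4: syllable 1 onset /mmn/ has 3 consonants (> 2) → ill-formed
[mus.kaz] — σ1 onset /m/, coda /s/ ok; σ2 onset /k/, coda /z/ ok → well-formed
[mfmi] — violates constraint 4: syllable 1 onset /mfm/ has 3 consonants (> 2) → ill-formed
[kmil] — violates constraint 2: syllable 1 coda contains /l/ → ill-formed
[glul] — violates constraint 2: syllable 1 coda contains /l/ → ill-formed

[mus.kaz]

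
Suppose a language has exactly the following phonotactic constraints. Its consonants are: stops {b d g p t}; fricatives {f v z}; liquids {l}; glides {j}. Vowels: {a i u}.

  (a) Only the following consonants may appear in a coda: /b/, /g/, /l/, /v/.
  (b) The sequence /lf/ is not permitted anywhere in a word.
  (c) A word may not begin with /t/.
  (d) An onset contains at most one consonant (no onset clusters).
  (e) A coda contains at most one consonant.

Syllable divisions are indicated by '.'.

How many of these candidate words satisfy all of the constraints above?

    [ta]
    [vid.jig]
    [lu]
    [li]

[ta] — violates constraint (c): word begins with /t/ → phonotactically illegal
[vid.jig] — violates constraint (a): syllable 1 coda contains /d/, which is not a licensed coda consonant → phonotactically illegal
[lu] — σ1 onset /l/, coda /∅/ ok → phonotactically legal
[li] — σ1 onset /l/, coda /∅/ ok → phonotactically legal
Phonotactically legal: [lu], [li] → 2.

2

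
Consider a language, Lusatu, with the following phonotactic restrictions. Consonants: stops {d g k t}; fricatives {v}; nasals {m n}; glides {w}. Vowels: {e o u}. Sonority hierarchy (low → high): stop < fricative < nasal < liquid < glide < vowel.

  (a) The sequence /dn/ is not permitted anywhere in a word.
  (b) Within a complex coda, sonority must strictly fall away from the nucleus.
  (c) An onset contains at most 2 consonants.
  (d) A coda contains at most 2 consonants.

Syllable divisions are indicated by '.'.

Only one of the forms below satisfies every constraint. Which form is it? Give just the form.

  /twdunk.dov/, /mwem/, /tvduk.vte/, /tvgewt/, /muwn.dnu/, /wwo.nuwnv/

/twdunk.dov/ — violates constraint (c): syllable 1 onset /twd/ has 3 consonants (> 2) → illicit
/mwem/ — σ1 onset /mw/ (2C), coda /m/ ok → licit
/tvduk.vte/ — violates constraint (c): syllable 1 onset /tvd/ has 3 consonants (> 2) → illicit
/tvgewt/ — violates constraint (c): syllable 1 onset /tvg/ has 3 consonants (> 2) → illicit
/muwn.dnu/ — violates constraint (a): contains banned sequence /dn/ → illicit
/wwo.nuwnv/ — violates constraint (d): syllable 2 coda /wnv/ has 3 consonants (> 2) → illicit

/mwem/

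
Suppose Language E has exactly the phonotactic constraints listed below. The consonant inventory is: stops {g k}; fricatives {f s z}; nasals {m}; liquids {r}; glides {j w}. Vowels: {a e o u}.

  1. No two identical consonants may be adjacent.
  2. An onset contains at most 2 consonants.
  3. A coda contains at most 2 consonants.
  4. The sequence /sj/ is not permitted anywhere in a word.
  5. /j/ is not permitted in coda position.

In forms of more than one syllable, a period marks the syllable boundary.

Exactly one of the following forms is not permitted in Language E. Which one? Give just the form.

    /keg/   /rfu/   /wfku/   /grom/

/keg/ — σ1 onset /k/, coda /g/ ok → permitted
/rfu/ — σ1 onset /rf/ (2C), coda /∅/ ok → permitted
/wfku/ — violates constraint 2: syllable 1 onset /wfk/ has 3 consonants (> 2) → not permitted
/grom/ — σ1 onset /gr/ (2C), coda /m/ ok → permitted

/wfku/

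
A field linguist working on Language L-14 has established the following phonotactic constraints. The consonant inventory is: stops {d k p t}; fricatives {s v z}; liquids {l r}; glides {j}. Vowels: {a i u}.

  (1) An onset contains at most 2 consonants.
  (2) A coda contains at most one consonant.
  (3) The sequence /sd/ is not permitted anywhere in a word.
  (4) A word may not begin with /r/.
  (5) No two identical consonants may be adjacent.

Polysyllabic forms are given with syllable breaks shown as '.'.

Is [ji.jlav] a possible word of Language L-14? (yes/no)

yes

[ji.jlav] — σ1 onset /j/, coda /∅/ ok; σ2 onset /jl/ (2C), coda /v/ ok → licit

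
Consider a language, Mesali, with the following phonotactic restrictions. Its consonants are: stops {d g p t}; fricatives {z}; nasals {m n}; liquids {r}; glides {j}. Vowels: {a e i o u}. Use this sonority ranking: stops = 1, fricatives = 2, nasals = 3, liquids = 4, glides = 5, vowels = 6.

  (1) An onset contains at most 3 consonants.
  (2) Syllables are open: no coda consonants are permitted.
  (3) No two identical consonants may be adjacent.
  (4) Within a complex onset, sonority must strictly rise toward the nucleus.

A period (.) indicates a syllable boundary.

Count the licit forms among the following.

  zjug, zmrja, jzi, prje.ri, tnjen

zjug — violates constraint 2: syllable 1 coda /g/ has 1 consonant (> 0) → illicit
zmrja — violates constraint 1: syllable 1 onset /zmrj/ has 4 consonants (> 3) → illicit
jzi — violates constraint 4: syllable 1 onset /jz/: /j/ (glide, 5) → /z/ (fricative, 2) does not rise → illicit
prje.ri — σ1 onset /prj/ (1→4→5 rises), coda /∅/ ok; σ2 onset /r/, coda /∅/ ok → licit
tnjen — violates constraint 2: syllable 1 coda /n/ has 1 consonant (> 0) → illicit
Licit: prje.ri → 1.

1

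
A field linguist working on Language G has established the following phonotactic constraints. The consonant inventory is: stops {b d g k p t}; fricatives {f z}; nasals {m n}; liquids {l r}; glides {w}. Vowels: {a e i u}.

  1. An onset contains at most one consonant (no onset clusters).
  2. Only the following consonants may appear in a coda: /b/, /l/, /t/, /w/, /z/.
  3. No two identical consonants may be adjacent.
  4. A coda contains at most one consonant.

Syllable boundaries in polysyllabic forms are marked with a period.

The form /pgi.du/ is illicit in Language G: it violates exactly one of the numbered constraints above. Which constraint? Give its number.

/pgi.du/: syllable 1 onset /pg/ has 2 consonants (> 1).
This is a violation of constraint 1: "An onset contains at most one consonant (no onset clusters)."
The remaining constraints (2, 3, 4) are satisfied.

1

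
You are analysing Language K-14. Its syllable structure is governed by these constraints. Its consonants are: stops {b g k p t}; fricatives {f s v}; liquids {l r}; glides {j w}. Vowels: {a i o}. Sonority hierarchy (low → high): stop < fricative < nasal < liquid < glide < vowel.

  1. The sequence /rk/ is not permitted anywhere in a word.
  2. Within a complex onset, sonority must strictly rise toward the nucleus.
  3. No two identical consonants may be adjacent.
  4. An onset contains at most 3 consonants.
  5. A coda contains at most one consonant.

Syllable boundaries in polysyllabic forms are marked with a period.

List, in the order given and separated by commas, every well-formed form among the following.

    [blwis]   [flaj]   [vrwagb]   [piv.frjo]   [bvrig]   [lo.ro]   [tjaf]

[blwis], [flaj], [piv.frjo], [bvrig], [lo.ro], [tjaf]

[blwis] — σ1 onset /blw/ (1→4→5 rises), coda /s/ ok → well-formed
[flaj] — σ1 onset /fl/ (2→4 rises), coda /j/ ok → well-formed
[vrwagb] — violates constraint 5: syllable 1 coda /gb/ has 2 consonants (> 1) → ill-formed
[piv.frjo] — σ1 onset /p/, coda /v/ ok; σ2 onset /frj/ (2→4→5 rises), coda /∅/ ok → well-formed
[bvrig] — σ1 onset /bvr/ (1→2→4 rises), coda /g/ ok → well-formed
[lo.ro] — σ1 onset /l/, coda /∅/ ok; σ2 onset /r/, coda /∅/ ok → well-formed
[tjaf] — σ1 onset /tj/ (1→5 rises), coda /f/ ok → well-formed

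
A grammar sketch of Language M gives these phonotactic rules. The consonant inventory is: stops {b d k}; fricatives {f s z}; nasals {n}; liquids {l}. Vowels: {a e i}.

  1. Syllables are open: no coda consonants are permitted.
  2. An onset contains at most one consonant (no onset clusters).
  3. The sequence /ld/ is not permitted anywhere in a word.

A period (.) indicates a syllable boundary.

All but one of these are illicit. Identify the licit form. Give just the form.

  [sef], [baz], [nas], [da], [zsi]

[da]

[sef] — violates constraint 1: syllable 1 coda /f/ has 1 consonant (> 0) → illicit
[baz] — violates constraint 1: syllable 1 coda /z/ has 1 consonant (> 0) → illicit
[nas] — violates constraint 1: syllable 1 coda /s/ has 1 consonant (> 0) → illicit
[da] — σ1 onset /d/, coda /∅/ ok → licit
[zsi] — violates constraint 2: syllable 1 onset /zs/ has 2 consonants (> 1) → illicit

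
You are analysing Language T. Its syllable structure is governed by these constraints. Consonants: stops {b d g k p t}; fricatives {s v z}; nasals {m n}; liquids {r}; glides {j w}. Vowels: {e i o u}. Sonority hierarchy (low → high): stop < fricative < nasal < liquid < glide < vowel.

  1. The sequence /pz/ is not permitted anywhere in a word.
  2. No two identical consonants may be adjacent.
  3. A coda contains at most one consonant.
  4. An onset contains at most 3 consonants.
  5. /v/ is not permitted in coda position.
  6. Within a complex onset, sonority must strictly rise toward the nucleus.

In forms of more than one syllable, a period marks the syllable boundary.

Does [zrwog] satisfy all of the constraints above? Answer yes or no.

yes

[zrwog] — σ1 onset /zrw/ (2→4→5 rises), coda /g/ ok → licit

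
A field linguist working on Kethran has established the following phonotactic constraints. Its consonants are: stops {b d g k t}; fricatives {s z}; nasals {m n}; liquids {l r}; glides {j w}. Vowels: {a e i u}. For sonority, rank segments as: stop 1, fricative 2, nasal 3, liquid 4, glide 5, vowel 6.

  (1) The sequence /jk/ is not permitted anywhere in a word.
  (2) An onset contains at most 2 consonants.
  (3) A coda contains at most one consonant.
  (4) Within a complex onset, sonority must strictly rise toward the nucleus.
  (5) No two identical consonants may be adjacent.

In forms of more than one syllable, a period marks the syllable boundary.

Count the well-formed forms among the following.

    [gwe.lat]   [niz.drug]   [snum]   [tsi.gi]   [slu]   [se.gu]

[gwe.lat] — σ1 onset /gw/ (1→5 rises), coda /∅/ ok; σ2 onset /l/, coda /t/ ok → well-formed
[niz.drug] — σ1 onset /n/, coda /z/ ok; σ2 onset /dr/ (1→4 rises), coda /g/ ok → well-formed
[snum] — σ1 onset /sn/ (2→3 rises), coda /m/ ok → well-formed
[tsi.gi] — σ1 onset /ts/ (1→2 rises), coda /∅/ ok; σ2 onset /g/, coda /∅/ ok → well-formed
[slu] — σ1 onset /sl/ (2→4 rises), coda /∅/ ok → well-formed
[se.gu] — σ1 onset /s/, coda /∅/ ok; σ2 onset /g/, coda /∅/ ok → well-formed
Well-formed: [gwe.lat], [niz.drug], [snum], [tsi.gi], [slu], [se.gu] → 6.

6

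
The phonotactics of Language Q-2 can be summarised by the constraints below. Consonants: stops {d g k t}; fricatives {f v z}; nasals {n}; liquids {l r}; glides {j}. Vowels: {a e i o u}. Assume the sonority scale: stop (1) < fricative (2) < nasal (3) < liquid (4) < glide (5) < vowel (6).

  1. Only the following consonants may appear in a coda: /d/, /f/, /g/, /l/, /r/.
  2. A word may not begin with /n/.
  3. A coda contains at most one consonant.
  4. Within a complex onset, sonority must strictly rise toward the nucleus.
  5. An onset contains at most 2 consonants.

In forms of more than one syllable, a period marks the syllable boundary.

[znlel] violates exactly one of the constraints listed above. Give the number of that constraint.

5

[znlel]: syllable 1 onset /znl/ has 3 consonants (> 2).
This is a violation of constraint 5: "An onset contains at most 2 consonants."
The remaining constraints (1, 2, 3, 4) are satisfied.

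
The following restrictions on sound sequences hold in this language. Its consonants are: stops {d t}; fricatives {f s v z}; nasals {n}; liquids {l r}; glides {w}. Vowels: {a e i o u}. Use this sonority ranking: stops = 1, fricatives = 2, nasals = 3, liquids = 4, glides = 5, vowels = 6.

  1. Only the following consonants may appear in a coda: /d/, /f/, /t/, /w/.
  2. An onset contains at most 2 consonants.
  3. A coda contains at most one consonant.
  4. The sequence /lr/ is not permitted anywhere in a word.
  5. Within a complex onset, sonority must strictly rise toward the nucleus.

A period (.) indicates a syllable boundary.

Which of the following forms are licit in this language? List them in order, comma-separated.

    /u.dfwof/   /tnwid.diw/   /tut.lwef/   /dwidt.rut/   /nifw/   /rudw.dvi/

/u.dfwof/ — violates constraint 2: syllable 2 onset /dfw/ has 3 consonants (> 2) → illicit
/tnwid.diw/ — violates constraint 2: syllable 1 onset /tnw/ has 3 consonants (> 2) → illicit
/tut.lwef/ — σ1 onset /t/, coda /t/ ok; σ2 onset /lw/ (4→5 rises), coda /f/ ok → licit
/dwidt.rut/ — violates constraint 3: syllable 1 coda /dt/ has 2 consonants (> 1) → illicit
/nifw/ — violates constraint 3: syllable 1 coda /fw/ has 2 consonants (> 1) → illicit
/rudw.dvi/ — violates constraint 3: syllable 1 coda /dw/ has 2 consonants (> 1) → illicit

/tut.lwef/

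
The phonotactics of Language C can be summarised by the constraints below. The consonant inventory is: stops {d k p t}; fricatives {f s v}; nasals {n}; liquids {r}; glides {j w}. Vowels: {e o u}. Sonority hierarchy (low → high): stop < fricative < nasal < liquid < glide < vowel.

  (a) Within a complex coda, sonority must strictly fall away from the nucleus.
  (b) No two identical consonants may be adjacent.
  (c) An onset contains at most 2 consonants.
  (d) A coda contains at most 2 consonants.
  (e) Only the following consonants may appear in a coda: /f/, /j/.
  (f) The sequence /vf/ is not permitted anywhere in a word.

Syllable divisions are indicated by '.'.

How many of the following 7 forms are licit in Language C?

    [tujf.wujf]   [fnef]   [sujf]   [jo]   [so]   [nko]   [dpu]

7

[tujf.wujf] — σ1 onset /t/, coda /jf/ (5→2 falls) ok; σ2 onset /w/, coda /jf/ (5→2 falls) ok → licit
[fnef] — σ1 onset /fn/ (2C), coda /f/ ok → licit
[sujf] — σ1 onset /s/, coda /jf/ (5→2 falls) ok → licit
[jo] — σ1 onset /j/, coda /∅/ ok → licit
[so] — σ1 onset /s/, coda /∅/ ok → licit
[nko] — σ1 onset /nk/ (2C), coda /∅/ ok → licit
[dpu] — σ1 onset /dp/ (2C), coda /∅/ ok → licit
Licit: [tujf.wujf], [fnef], [sujf], [jo], [so], [nko], [dpu] → 7.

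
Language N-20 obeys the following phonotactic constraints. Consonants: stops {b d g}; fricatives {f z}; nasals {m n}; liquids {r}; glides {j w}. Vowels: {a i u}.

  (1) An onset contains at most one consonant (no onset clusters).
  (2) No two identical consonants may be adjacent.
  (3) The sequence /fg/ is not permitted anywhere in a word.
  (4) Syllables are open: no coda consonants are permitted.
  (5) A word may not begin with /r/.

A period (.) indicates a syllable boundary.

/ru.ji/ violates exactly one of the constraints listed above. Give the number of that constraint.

5

/ru.ji/: word begins with /r/.
This is a violation of constraint 5: "A word may not begin with /r/."
The remaining constraints (1, 2, 3, 4) are satisfied.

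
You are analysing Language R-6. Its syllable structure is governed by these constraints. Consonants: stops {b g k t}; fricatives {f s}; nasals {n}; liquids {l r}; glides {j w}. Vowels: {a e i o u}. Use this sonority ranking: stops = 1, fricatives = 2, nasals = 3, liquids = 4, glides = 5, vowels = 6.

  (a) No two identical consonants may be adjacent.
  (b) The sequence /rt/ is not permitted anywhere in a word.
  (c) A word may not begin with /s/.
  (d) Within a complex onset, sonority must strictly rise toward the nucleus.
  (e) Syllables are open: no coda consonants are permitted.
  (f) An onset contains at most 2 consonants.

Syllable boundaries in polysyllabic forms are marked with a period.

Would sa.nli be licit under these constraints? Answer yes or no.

sa.nli — violates constraint (c): word begins with /s/ → illicit

no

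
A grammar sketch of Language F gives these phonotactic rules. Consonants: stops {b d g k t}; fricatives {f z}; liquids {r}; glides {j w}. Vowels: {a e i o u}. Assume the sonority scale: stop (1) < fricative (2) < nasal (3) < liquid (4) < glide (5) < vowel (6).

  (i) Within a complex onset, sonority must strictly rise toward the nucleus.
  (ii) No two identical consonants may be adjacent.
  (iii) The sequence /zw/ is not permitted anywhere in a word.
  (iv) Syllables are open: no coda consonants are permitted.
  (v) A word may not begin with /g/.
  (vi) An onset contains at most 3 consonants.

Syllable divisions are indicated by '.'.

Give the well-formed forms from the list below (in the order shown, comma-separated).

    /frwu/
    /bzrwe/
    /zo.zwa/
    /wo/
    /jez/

/frwu/, /wo/

/frwu/ — σ1 onset /frw/ (2→4→5 rises), coda /∅/ ok → well-formed
/bzrwe/ — violates constraint (vi): syllable 1 onset /bzrw/ has 4 consonants (> 3) → ill-formed
/zo.zwa/ — violates constraint (iii): contains banned sequence /zw/ → ill-formed
/wo/ — σ1 onset /w/, coda /∅/ ok → well-formed
/jez/ — violates constraint (iv): syllable 1 coda /z/ has 1 consonant (> 0) → ill-formed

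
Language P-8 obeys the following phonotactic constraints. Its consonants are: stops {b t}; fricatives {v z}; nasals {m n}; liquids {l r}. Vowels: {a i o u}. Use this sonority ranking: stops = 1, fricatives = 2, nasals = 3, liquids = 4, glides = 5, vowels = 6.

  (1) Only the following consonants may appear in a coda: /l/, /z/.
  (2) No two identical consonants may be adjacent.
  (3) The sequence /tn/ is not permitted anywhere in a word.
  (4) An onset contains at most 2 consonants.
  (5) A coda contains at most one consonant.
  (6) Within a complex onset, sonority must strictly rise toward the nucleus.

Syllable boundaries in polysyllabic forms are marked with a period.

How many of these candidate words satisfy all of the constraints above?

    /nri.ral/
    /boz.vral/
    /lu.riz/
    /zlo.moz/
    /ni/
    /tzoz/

/nri.ral/ — σ1 onset /nr/ (3→4 rises), coda /∅/ ok; σ2 onset /r/, coda /l/ ok → permitted
/boz.vral/ — σ1 onset /b/, coda /z/ ok; σ2 onset /vr/ (2→4 rises), coda /l/ ok → permitted
/lu.riz/ — σ1 onset /l/, coda /∅/ ok; σ2 onset /r/, coda /z/ ok → permitted
/zlo.moz/ — σ1 onset /zl/ (2→4 rises), coda /∅/ ok; σ2 onset /m/, coda /z/ ok → permitted
/ni/ — σ1 onset /n/, coda /∅/ ok → permitted
/tzoz/ — σ1 onset /tz/ (1→2 rises), coda /z/ ok → permitted
Permitted: /nri.ral/, /boz.vral/, /lu.riz/, /zlo.moz/, /ni/, /tzoz/ → 6.

6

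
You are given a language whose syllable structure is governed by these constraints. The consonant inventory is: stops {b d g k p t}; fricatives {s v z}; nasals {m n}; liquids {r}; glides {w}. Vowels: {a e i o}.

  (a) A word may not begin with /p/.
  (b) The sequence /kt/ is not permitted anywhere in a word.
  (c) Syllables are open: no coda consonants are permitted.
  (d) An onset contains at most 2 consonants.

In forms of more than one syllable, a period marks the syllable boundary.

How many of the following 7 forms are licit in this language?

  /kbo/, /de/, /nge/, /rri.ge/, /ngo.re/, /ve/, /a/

7

/kbo/ — σ1 onset /kb/ (2C), coda /∅/ ok → licit
/de/ — σ1 onset /d/, coda /∅/ ok → licit
/nge/ — σ1 onset /ng/ (2C), coda /∅/ ok → licit
/rri.ge/ — σ1 onset /rr/ (2C), coda /∅/ ok; σ2 onset /g/, coda /∅/ ok → licit
/ngo.re/ — σ1 onset /ng/ (2C), coda /∅/ ok; σ2 onset /r/, coda /∅/ ok → licit
/ve/ — σ1 onset /v/, coda /∅/ ok → licit
/a/ — σ1 onset /∅/, coda /∅/ ok → licit
Licit: /kbo/, /de/, /nge/, /rri.ge/, /ngo.re/, /ve/, /a/ → 7.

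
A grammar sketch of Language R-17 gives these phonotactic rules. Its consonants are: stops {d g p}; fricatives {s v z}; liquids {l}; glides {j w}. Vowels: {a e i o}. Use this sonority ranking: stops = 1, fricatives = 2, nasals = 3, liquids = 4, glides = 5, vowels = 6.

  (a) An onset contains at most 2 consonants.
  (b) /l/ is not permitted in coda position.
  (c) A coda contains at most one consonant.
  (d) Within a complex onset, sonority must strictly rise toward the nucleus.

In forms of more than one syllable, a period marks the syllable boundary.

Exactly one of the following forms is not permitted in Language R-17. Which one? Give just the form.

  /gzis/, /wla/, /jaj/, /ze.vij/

/wla/

/gzis/ — σ1 onset /gz/ (1→2 rises), coda /s/ ok → permitted
/wla/ — violates constraint (d): syllable 1 onset /wl/: /w/ (glide, 5) → /l/ (liquid, 4) does not rise → not permitted
/jaj/ — σ1 onset /j/, coda /j/ ok → permitted
/ze.vij/ — σ1 onset /z/, coda /∅/ ok; σ2 onset /v/, coda /j/ ok → permitted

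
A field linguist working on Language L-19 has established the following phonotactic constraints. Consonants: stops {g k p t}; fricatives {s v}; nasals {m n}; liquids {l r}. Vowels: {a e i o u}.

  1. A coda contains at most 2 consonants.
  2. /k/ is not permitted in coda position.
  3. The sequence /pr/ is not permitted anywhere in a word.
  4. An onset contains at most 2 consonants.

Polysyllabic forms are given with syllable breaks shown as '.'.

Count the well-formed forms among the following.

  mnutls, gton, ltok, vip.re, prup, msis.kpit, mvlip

2

mnutls — violates constraint 1: syllable 1 coda /tls/ has 3 consonants (> 2) → ill-formed
gton — σ1 onset /gt/ (2C), coda /n/ ok → well-formed
ltok — violates constraint 2: syllable 1 coda contains /k/ → ill-formed
vip.re — violates constraint 3: contains banned sequence /pr/ → ill-formed
prup — violates constraint 3: contains banned sequence /pr/ → ill-formed
msis.kpit — σ1 onset /ms/ (2C), coda /s/ ok; σ2 onset /kp/ (2C), coda /t/ ok → well-formed
mvlip — violates constraint 4: syllable 1 onset /mvl/ has 3 consonants (> 2) → ill-formed
Well-formed: gton, msis.kpit → 2.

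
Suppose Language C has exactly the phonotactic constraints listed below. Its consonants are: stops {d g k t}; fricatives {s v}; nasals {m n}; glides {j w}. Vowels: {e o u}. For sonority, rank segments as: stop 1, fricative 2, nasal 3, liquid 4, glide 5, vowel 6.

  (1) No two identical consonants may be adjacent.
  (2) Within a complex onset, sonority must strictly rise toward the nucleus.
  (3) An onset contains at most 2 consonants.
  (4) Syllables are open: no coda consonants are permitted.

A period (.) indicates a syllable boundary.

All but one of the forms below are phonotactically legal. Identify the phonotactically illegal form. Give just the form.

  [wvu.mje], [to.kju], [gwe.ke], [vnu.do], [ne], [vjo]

[wvu.mje]

[wvu.mje] — violates constraint 2: syllable 1 onset /wv/: /w/ (glide, 5) → /v/ (fricative, 2) does not rise → phonotactically illegal
[to.kju] — σ1 onset /t/, coda /∅/ ok; σ2 onset /kj/ (1→5 rises), coda /∅/ ok → phonotactically legal
[gwe.ke] — σ1 onset /gw/ (1→5 rises), coda /∅/ ok; σ2 onset /k/, coda /∅/ ok → phonotactically legal
[vnu.do] — σ1 onset /vn/ (2→3 rises), coda /∅/ ok; σ2 onset /d/, coda /∅/ ok → phonotactically legal
[ne] — σ1 onset /n/, coda /∅/ ok → phonotactically legal
[vjo] — σ1 onset /vj/ (2→5 rises), coda /∅/ ok → phonotactically legal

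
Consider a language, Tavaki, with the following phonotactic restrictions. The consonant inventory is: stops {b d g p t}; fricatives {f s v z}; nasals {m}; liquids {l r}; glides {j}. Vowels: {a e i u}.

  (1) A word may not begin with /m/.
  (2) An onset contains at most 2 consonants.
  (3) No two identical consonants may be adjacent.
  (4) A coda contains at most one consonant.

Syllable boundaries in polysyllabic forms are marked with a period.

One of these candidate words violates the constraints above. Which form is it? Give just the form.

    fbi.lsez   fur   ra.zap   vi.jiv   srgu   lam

srgu

fbi.lsez — σ1 onset /fb/ (2C), coda /∅/ ok; σ2 onset /ls/ (2C), coda /z/ ok → licit
fur — σ1 onset /f/, coda /r/ ok → licit
ra.zap — σ1 onset /r/, coda /∅/ ok; σ2 onset /z/, coda /p/ ok → licit
vi.jiv — σ1 onset /v/, coda /∅/ ok; σ2 onset /j/, coda /v/ ok → licit
srgu — violates constraint 2: syllable 1 onset /srg/ has 3 consonants (> 2) → illicit
lam — σ1 onset /l/, coda /m/ ok → licit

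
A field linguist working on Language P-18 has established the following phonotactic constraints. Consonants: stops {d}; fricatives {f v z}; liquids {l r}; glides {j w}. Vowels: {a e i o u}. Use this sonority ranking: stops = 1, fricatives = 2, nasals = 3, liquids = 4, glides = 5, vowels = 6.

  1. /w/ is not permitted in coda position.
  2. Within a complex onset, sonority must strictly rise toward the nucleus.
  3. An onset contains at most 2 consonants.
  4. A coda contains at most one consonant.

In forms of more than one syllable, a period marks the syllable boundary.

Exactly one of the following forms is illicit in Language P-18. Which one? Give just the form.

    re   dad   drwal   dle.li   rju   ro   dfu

re — σ1 onset /r/, coda /∅/ ok → licit
dad — σ1 onset /d/, coda /d/ ok → licit
drwal — violates constraint 3: syllable 1 onset /drw/ has 3 consonants (> 2) → illicit
dle.li — σ1 onset /dl/ (1→4 rises), coda /∅/ ok; σ2 onset /l/, coda /∅/ ok → licit
rju — σ1 onset /rj/ (4→5 rises), coda /∅/ ok → licit
ro — σ1 onset /r/, coda /∅/ ok → licit
dfu — σ1 onset /df/ (1→2 rises), coda /∅/ ok → licit

drwal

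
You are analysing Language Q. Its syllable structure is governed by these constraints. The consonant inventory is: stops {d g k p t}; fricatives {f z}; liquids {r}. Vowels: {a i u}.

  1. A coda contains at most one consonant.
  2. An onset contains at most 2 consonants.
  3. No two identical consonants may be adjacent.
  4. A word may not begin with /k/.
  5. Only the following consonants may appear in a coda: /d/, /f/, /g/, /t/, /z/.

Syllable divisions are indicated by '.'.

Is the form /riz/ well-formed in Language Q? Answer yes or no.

yes

/riz/ — σ1 onset /r/, coda /z/ ok → well-formed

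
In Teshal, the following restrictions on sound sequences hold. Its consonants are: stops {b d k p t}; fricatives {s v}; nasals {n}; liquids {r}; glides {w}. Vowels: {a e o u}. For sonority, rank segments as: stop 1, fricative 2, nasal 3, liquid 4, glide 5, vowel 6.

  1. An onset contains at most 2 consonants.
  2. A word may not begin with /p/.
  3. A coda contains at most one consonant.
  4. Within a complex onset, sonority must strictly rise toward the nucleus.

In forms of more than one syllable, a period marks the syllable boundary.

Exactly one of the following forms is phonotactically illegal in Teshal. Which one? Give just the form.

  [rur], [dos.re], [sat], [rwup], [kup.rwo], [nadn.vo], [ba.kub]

[nadn.vo]

[rur] — σ1 onset /r/, coda /r/ ok → phonotactically legal
[dos.re] — σ1 onset /d/, coda /s/ ok; σ2 onset /r/, coda /∅/ ok → phonotactically legal
[sat] — σ1 onset /s/, coda /t/ ok → phonotactically legal
[rwup] — σ1 onset /rw/ (4→5 rises), coda /p/ ok → phonotactically legal
[kup.rwo] — σ1 onset /k/, coda /p/ ok; σ2 onset /rw/ (4→5 rises), coda /∅/ ok → phonotactically legal
[nadn.vo] — violates constraint 3: syllable 1 coda /dn/ has 2 consonants (> 1) → phonotactically illegal
[ba.kub] — σ1 onset /b/, coda /∅/ ok; σ2 onset /k/, coda /b/ ok → phonotactically legal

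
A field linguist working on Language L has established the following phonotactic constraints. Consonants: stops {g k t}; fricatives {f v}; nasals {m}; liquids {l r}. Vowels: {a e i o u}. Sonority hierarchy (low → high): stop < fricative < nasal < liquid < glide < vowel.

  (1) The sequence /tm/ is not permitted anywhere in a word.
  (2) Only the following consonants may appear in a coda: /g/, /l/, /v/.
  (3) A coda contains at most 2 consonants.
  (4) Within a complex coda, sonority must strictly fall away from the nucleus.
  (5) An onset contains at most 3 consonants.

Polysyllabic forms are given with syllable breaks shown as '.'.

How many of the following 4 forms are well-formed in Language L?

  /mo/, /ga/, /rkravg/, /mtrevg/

/mo/ — σ1 onset /m/, coda /∅/ ok → well-formed
/ga/ — σ1 onset /g/, coda /∅/ ok → well-formed
/rkravg/ — σ1 onset /rkr/ (3C), coda /vg/ (2→1 falls) ok → well-formed
/mtrevg/ — σ1 onset /mtr/ (3C), coda /vg/ (2→1 falls) ok → well-formed
Well-formed: /mo/, /ga/, /rkravg/, /mtrevg/ → 4.

4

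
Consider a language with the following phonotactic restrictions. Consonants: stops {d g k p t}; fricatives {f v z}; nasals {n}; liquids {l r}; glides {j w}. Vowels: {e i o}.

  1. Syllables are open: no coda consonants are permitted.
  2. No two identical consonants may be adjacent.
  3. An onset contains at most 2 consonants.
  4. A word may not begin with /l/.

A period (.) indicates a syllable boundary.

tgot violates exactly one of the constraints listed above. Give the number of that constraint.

1

tgot: syllable 1 coda /t/ has 1 consonant (> 0).
This is a violation of constraint 1: "Syllables are open: no coda consonants are permitted."
The remaining constraints (2, 3, 4) are satisfied.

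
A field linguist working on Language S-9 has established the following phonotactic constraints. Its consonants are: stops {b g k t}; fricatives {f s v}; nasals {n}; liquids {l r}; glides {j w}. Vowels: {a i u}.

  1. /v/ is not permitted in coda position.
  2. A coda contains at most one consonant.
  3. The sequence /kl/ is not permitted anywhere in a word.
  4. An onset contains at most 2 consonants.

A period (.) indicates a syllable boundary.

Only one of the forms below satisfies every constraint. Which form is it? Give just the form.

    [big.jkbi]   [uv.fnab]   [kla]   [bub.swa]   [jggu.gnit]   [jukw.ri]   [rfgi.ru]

[bub.swa]

[big.jkbi] — violates constraint 4: syllable 2 onset /jkb/ has 3 consonants (> 2) → not permitted
[uv.fnab] — violates constraint 1: syllable 1 coda contains /v/ → not permitted
[kla] — violates constraint 3: contains banned sequence /kl/ → not permitted
[bub.swa] — σ1 onset /b/, coda /b/ ok; σ2 onset /sw/ (2C), coda /∅/ ok → permitted
[jggu.gnit] — violates constraint 4: syllable 1 onset /jgg/ has 3 consonants (> 2) → not permitted
[jukw.ri] — violates constraint 2: syllable 1 coda /kw/ has 2 consonants (> 1) → not permitted
[rfgi.ru] — violates constraint 4: syllable 1 onset /rfg/ has 3 consonants (> 2) → not permitted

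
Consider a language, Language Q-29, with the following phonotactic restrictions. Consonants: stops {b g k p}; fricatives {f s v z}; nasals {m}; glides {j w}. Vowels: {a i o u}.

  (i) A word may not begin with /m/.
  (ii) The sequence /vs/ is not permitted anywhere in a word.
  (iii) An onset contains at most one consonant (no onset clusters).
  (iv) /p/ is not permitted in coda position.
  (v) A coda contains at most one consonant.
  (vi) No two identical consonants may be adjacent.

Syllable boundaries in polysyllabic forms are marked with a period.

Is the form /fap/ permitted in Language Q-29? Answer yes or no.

/fap/ — violates constraint (iv): syllable 1 coda contains /p/ → not permitted

no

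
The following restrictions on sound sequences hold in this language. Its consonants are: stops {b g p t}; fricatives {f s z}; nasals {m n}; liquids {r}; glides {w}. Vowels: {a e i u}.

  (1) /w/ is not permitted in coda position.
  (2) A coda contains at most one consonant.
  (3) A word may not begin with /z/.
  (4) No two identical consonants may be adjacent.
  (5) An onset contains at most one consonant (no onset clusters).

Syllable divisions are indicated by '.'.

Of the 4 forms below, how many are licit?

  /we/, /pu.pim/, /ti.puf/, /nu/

/we/ — σ1 onset /w/, coda /∅/ ok → licit
/pu.pim/ — σ1 onset /p/, coda /∅/ ok; σ2 onset /p/, coda /m/ ok → licit
/ti.puf/ — σ1 onset /t/, coda /∅/ ok; σ2 onset /p/, coda /f/ ok → licit
/nu/ — σ1 onset /n/, coda /∅/ ok → licit
Licit: /we/, /pu.pim/, /ti.puf/, /nu/ → 4.

4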